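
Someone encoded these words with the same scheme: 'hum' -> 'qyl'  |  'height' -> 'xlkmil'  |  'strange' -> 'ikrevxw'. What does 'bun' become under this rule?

The output letters match the input read backwards, each shifted +4: hum reversed is muh. The word is reversed, then every letter is shifted forward by 4.
Applying it to bun: reverse → nub; then shift: n+4=r, u+4=y, b+4=f.

ryf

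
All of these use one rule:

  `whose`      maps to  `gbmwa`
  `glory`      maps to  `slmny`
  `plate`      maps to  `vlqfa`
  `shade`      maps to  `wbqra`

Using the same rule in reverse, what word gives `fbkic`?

w(22)→g(6) and h(7)→b(1) fit y≡9x+16 (mod 26); the inverse of 9 mod 26 is 3. Each letter's alphabet position (a=0..z=25) is mapped through 9·x+16 mod 26 — an affine cipher.
Undoing it on fbkic: f(5)→3·(5−16)≡19=t; b(1)→3·(1−16)≡7=h; k(10)→3·(10−16)≡8=i; i(8)→3·(8−16)≡2=c; c(2)→3·(2−16)≡10=k (all mod 26).

thick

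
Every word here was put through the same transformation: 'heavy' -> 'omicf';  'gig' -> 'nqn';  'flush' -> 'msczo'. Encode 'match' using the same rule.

tiajo

The shift depends on letter class: consonant h→o is +7, but vowel e→m is +8. The rule splits by letter class: vowels +8, consonants +7.
For match: m(cons)+7=t, a(vowel)+8=i, t(cons)+7=a, c(cons)+7=j, h(cons)+7=o.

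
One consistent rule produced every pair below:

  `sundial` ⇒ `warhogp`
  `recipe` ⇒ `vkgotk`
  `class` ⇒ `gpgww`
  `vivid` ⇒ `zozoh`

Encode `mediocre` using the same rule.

The shift depends on letter class: consonant s→w is +4, but vowel u→a is +6. Two shifts are in play — +6 for a/e/i/o/u, +4 for every other letter.
Applying it to mediocre: m(cons)+4=q, e(vowel)+6=k, d(cons)+4=h, i(vowel)+6=o, o(vowel)+6=u, c(cons)+4=g, r(cons)+4=v, e(vowel)+6=k.

qkhougvk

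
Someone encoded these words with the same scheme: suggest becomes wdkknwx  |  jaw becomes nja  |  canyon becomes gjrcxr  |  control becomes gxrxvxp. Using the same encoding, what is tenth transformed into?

Two shifts are in play — +9 for a/e/i/o/u, +4 for every other letter.
On tenth: t(cons)+4=x, e(vowel)+9=n, n(cons)+4=r, t(cons)+4=x, h(cons)+4=l.

xnrxl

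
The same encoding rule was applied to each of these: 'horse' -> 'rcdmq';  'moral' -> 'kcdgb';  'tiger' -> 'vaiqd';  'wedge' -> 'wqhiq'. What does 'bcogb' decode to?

loyal

h(7)→r(17) and o(14)→c(2) fit y≡9x+6 (mod 26); the inverse of 9 mod 26 is 3. Each letter's alphabet position (a=0..z=25) is mapped through 9·x+6 mod 26 — an affine cipher.
Undoing it on bcogb: b(1)→3·(1−6)≡11=l; c(2)→3·(2−6)≡14=o; o(14)→3·(14−6)≡24=y; g(6)→3·(6−6)≡0=a; b(1)→3·(1−6)≡11=l (all mod 26).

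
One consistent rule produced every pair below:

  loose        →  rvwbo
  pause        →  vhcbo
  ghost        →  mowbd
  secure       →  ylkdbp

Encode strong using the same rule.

In loose: l→r is +6, o→v is +7, o→w is +8, s→b is +9 — the shift increases by 1 each position. The shift increases by 1 at each position, starting from +6: 6, 7, 8, ….
On strong: s+6=y, t+7=a, r+8=z, o+9=x, n+10=x, g+11=r.

yazxxr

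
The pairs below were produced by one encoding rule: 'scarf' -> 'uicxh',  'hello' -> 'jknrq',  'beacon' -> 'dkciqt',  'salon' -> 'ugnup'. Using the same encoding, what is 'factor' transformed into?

hgezqx

A repeating key of period 2 is used — shifts +2, +6 over and over.
On factor: f+2=h, a+6=g, c+2=e, t+6=z, o+2=q, r+6=x.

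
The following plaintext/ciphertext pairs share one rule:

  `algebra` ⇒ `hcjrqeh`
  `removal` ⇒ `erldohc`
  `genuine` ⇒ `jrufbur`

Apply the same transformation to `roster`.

a(0)→h(7) and l(11)→c(2) fit y≡9x+7 (mod 26); the inverse of 9 mod 26 is 3. Each letter's alphabet position (a=0..z=25) is mapped through 9·x+7 mod 26 — an affine cipher.
For roster: r(17)→9·17+7≡4=e; o(14)→9·14+7≡3=d; s(18)→9·18+7≡13=n; t(19)→9·19+7≡22=w; e(4)→9·4+7≡17=r; r(17)→9·17+7≡4=e (all mod 26).

ednwre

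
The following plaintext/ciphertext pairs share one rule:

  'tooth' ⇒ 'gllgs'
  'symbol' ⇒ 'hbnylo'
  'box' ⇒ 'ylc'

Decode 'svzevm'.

Each pair mirrors across the alphabet (t↔g, o↔l, o↔l): positions sum to 25. Letters are reflected about the middle of the alphabet (position → 25−position): Atbash.
Decoding svzevm: s↔h, v↔e, z↔a, e↔v, v↔e, m↔n.

heaven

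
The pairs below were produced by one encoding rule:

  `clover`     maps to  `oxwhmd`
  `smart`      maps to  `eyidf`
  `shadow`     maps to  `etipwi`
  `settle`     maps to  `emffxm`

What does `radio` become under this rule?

The shift depends on letter class: consonant c→o is +12, but vowel o→w is +8. The rule splits by letter class: vowels +8, consonants +12.
Applying it to radio: r(cons)+12=d, a(vowel)+8=i, d(cons)+12=p, i(vowel)+8=q, o(vowel)+8=w.

dipqw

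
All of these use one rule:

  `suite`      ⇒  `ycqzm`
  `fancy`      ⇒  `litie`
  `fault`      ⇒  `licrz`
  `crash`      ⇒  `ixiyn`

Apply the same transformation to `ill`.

The shift depends on letter class: consonant s→y is +6, but vowel u→c is +8. The rule splits by letter class: vowels +8, consonants +6.
For ill: i(vowel)+8=q, l(cons)+6=r, l(cons)+6=r.

qrr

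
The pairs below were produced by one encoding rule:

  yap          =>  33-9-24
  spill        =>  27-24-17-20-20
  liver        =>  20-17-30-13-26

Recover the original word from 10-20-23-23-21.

Letters become their 1-based position plus 8 (so a→9, b→10, …).
Reversing it on 10-20-23-23-21: 10→(10−8)÷1=2=b, 20→(20−8)÷1=12=l, 23→(23−8)÷1=15=o, 23→(23−8)÷1=15=o, 21→(21−8)÷1=13=m.

bloom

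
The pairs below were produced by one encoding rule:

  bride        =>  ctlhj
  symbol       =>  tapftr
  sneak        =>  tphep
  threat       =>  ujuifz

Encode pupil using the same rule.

Letter i (0-indexed) is shifted by i+1, so successive shifts are 1, 2, 3, ….
On pupil: p+1=q, u+2=w, p+3=s, i+4=m, l+5=q.

qwsmq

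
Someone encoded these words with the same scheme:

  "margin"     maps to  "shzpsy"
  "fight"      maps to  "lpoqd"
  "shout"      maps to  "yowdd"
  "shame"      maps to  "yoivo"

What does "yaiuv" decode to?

stall

In margin: m→s is +6, a→h is +7, r→z is +8, g→p is +9 — the shift increases by 1 each position. Letter i (0-indexed) is shifted by i+6, so successive shifts are 6, 7, 8, ….
Reversing it on yaiuv: y−6=s, a−7=t, i−8=a, u−9=l, v−10=l.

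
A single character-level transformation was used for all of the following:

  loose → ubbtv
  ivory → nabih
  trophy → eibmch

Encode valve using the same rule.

aduav

l(11)→u(20) and o(14)→b(1) fit y≡11x+3 (mod 26); the inverse of 11 mod 26 is 19. Treating letters as 0–25, the rule is x ↦ 11x + 3 (mod 26).
For valve: v(21)→11·21+3≡0=a; a(0)→11·0+3≡3=d; l(11)→11·11+3≡20=u; v(21)→11·21+3≡0=a; e(4)→11·4+3≡21=v (all mod 26).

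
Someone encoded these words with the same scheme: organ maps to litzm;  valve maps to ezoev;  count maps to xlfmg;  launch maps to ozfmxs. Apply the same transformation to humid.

Each letter's alphabet position (a=0..z=25) is mapped through 25·x+25 mod 26 — an affine cipher.
On humid: h(7)→25·7+25≡18=s; u(20)→25·20+25≡5=f; m(12)→25·12+25≡13=n; i(8)→25·8+25≡17=r; d(3)→25·3+25≡22=w (all mod 26).

sfnrw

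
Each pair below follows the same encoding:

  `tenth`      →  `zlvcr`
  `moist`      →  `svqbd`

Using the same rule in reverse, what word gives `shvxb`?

In tenth: t→z is +6, e→l is +7, n→v is +8, t→c is +9 — the shift increases by 1 each position. The shift increases by 1 at each position, starting from +6: 6, 7, 8, ….
Reversing it on shvxb: s−6=m, h−7=a, v−8=n, x−9=o, b−10=r.

manor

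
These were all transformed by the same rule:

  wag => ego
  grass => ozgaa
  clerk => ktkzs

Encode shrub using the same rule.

The rule splits by letter class: vowels +6, consonants +8.
Applying it to shrub: s(cons)+8=a, h(cons)+8=p, r(cons)+8=z, u(vowel)+6=a, b(cons)+8=j.

apzaj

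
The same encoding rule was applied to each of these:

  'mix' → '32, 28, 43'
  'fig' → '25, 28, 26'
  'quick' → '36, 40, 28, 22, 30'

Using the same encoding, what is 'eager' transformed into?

24, 20, 26, 24, 37

m is letter #13 and maps to 32: an offset of 19. The number is (letter's place in the alphabet, a=1) + 19.
Applying it to eager: e=5→24, a=1→20, g=7→26, e=5→24, r=18→37.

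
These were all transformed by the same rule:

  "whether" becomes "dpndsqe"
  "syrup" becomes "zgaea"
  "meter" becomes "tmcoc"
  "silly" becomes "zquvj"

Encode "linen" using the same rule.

sqwoy

In whether: w→d is +7, h→p is +8, e→n is +9, t→d is +10 — the shift increases by 1 each position. Letter i (0-indexed) is shifted by i+7, so successive shifts are 7, 8, 9, ….
Applying it to linen: l+7=s, i+8=q, n+9=w, e+10=o, n+11=y.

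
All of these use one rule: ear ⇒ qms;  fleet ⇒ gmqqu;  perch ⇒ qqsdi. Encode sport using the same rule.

Vowels shift forward by 12 and consonants shift forward by 1.
On sport: s(cons)+1=t, p(cons)+1=q, o(vowel)+12=a, r(cons)+1=s, t(cons)+1=u.

tqasu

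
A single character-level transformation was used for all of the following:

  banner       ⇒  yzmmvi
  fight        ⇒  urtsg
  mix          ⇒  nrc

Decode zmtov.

Each letter is replaced by its mirror in the alphabet: a↔z, b↔y, c↔x, and so on (the Atbash cipher).
Decoding zmtov: z↔a, m↔n, t↔g, o↔l, v↔e.

angle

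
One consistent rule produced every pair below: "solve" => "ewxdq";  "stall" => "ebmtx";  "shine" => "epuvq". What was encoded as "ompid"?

Shifts by position in solve: pos 0: s→e (+12), pos 1: o→w (+8), pos 2: l→x (+12), pos 3: v→d (+8) — repeating every 2. The shifts repeat in a cycle of length 2: positions 0,1,… shift by +12, +8, then the pattern repeats.
Reversing it on ompid: o−12=c, m−8=e, p−12=d, i−8=a, d−12=r.

cedar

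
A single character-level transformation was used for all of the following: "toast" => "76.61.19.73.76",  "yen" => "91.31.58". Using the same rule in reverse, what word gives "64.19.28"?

With a=1..z=26, the number is 3·pos + 16.
Undoing it on 64.19.28: 64→(64−16)÷3=16=p, 19→(19−16)÷3=1=a, 28→(28−16)÷3=4=d.

pad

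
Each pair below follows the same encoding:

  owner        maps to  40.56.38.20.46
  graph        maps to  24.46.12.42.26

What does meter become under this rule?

o(#15)→40 and w(#23)→56: differences scale by 2, so n = 2·pos + 10. With a=1..z=26, the number is 2·pos + 10.
For meter: m=13→36, e=5→20, t=20→50, e=5→20, r=18→46.

36.20.50.20.46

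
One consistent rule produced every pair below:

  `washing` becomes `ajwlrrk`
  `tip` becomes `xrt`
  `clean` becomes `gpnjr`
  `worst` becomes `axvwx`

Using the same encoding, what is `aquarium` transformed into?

The shift depends on letter class: consonant w→a is +4, but vowel a→j is +9. Vowels shift forward by 9 and consonants shift forward by 4.
On aquarium: a(vowel)+9=j, q(cons)+4=u, u(vowel)+9=d, a(vowel)+9=j, r(cons)+4=v, i(vowel)+9=r, u(vowel)+9=d, m(cons)+4=q.

judjvrdq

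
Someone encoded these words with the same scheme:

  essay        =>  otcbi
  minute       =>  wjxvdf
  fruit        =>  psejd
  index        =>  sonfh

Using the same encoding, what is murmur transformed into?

The shifts repeat in a cycle of length 2: positions 0,1,… shift by +10, +1, then the pattern repeats.
Applying it to murmur: m+10=w, u+1=v, r+10=b, m+1=n, u+10=e, r+1=s.

wvbnes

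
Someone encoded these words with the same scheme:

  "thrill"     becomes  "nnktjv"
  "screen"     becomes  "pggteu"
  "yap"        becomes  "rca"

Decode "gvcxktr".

Two steps: reverse the string, then apply a Caesar shift of +2.
Decoding gvcxktr: shift back: g−2=e, v−2=t, c−2=a, x−2=v, k−2=i, t−2=r, r−2=p → etavirp; then reverse → private.

private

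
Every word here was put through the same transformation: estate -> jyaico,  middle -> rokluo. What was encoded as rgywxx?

In estate: e→j is +5, s→y is +6, t→a is +7, a→i is +8 — the shift increases by 1 each position. The shift increases by 1 at each position, starting from +5: 5, 6, 7, ….
Undoing it on rgywxx: r−5=m, g−6=a, y−7=r, w−8=o, x−9=o, x−10=n.

maroon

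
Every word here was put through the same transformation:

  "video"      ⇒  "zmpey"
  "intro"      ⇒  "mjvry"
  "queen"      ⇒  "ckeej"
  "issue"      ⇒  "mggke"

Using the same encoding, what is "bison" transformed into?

lmgyj

v(21)→z(25) and i(8)→m(12) fit y≡15x+22 (mod 26); the inverse of 15 mod 26 is 7. Treating letters as 0–25, the rule is x ↦ 15x + 22 (mod 26).
For bison: b(1)→15·1+22≡11=l; i(8)→15·8+22≡12=m; s(18)→15·18+22≡6=g; o(14)→15·14+22≡24=y; n(13)→15·13+22≡9=j (all mod 26).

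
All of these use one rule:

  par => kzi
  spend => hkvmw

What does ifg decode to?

rut

Each pair mirrors across the alphabet (p↔k, a↔z, r↔i): positions sum to 25. Letters are reflected about the middle of the alphabet (position → 25−position): Atbash.
Undoing it on ifg: i↔r, f↔u, g↔t.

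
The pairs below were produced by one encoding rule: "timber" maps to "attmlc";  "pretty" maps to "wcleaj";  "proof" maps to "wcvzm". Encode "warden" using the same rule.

dlyoly

Shifts by position in timber: pos 0: t→a (+7), pos 1: i→t (+11), pos 2: m→t (+7), pos 3: b→m (+11) — repeating every 2. The shifts repeat in a cycle of length 2: positions 0,1,… shift by +7, +11, then the pattern repeats.
For warden: w+7=d, a+11=l, r+7=y, d+11=o, e+7=l, n+11=y.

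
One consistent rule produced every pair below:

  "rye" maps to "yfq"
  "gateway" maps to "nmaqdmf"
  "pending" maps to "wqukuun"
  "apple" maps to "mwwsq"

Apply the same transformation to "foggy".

mannf

The shift depends on letter class: consonant r→y is +7, but vowel e→q is +12. The rule splits by letter class: vowels +12, consonants +7.
For foggy: f(cons)+7=m, o(vowel)+12=a, g(cons)+7=n, g(cons)+7=n, y(cons)+7=f.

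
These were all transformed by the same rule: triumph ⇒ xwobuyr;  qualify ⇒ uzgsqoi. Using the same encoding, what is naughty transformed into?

In triumph: t→x is +4, r→w is +5, i→o is +6, u→b is +7 — the shift increases by 1 each position. Letter i (0-indexed) is shifted by i+4, so successive shifts are 4, 5, 6, ….
On naughty: n+4=r, a+5=f, u+6=a, g+7=n, h+8=p, t+9=c, y+10=i.

rfanpci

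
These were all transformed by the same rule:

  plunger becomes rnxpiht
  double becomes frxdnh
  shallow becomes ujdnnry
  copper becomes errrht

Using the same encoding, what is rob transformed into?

The shift depends on letter class: consonant p→r is +2, but vowel u→x is +3. The rule splits by letter class: vowels +3, consonants +2.
On rob: r(cons)+2=t, o(vowel)+3=r, b(cons)+2=d.

trd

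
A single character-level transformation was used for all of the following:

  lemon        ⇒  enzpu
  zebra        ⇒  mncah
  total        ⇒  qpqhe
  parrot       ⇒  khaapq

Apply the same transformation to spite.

l(11)→e(4) and e(4)→n(13) fit y≡21x+7 (mod 26); the inverse of 21 mod 26 is 5. Each letter's alphabet position (a=0..z=25) is mapped through 21·x+7 mod 26 — an affine cipher.
Applying it to spite: s(18)→21·18+7≡21=v; p(15)→21·15+7≡10=k; i(8)→21·8+7≡19=t; t(19)→21·19+7≡16=q; e(4)→21·4+7≡13=n (all mod 26).

vktqn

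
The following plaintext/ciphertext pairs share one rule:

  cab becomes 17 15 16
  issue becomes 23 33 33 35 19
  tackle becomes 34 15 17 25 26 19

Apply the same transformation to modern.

27 29 18 19 32 28

c is letter #3 and maps to 17: an offset of 14. Each letter is replaced by its alphabet position (a=1..z=26) + 14.
Applying it to modern: m=13→27, o=15→29, d=4→18, e=5→19, r=18→32, n=14→28.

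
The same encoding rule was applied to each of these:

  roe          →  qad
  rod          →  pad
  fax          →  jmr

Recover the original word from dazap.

donor

The output letters match the input read backwards, each shifted +12: roe reversed is eor. Two steps: reverse the string, then apply a Caesar shift of +12.
Reversing it on dazap: shift back: d−12=r, a−12=o, z−12=n, a−12=o, p−12=d → ronod; then reverse → donor.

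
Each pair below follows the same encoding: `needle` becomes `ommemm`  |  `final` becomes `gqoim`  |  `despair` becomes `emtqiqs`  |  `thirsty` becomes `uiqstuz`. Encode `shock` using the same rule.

The shift depends on letter class: consonant n→o is +1, but vowel e→m is +8. Vowels shift forward by 8 and consonants shift forward by 1.
On shock: s(cons)+1=t, h(cons)+1=i, o(vowel)+8=w, c(cons)+1=d, k(cons)+1=l.

tiwdl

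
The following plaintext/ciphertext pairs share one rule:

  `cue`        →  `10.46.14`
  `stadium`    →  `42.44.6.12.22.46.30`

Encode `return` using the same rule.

40.14.44.46.40.32

c(#3)→10 and u(#21)→46: differences scale by 2, so n = 2·pos + 4. Each letter becomes 2×(its alphabet position, a=1..z=26) + 4.
Applying it to return: r=18→40, e=5→14, t=20→44, u=21→46, r=18→40, n=14→32.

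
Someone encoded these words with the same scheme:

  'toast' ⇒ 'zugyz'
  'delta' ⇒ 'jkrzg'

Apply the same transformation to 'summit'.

yassoz

Compare letters: t→z is +6, o→u is +6, a→g is +6 — a constant shift. This is a Caesar cipher with shift 6.
Applying it to summit: s+6=y, u+6=a, m+6=s, m+6=s, i+6=o, t+6=z.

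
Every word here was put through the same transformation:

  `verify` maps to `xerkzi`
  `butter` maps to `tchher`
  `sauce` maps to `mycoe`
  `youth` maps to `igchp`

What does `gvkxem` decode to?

v(21)→x(23) and e(4)→e(4) fit y≡21x+24 (mod 26); the inverse of 21 mod 26 is 5. This is an affine cipher: with a=0,…,z=25, each position x becomes (21x+24) mod 26.
Decoding gvkxem: g(6)→5·(6−24)≡14=o; v(21)→5·(21−24)≡11=l; k(10)→5·(10−24)≡8=i; x(23)→5·(23−24)≡21=v; e(4)→5·(4−24)≡4=e; m(12)→5·(12−24)≡18=s (all mod 26).

olives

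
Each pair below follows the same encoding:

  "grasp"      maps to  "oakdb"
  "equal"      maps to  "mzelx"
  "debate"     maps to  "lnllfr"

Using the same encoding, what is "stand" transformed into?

ackyp

In grasp: g→o is +8, r→a is +9, a→k is +10, s→d is +11 — the shift increases by 1 each position. The shift increases by 1 at each position, starting from +8: 8, 9, 10, ….
On stand: s+8=a, t+9=c, a+10=k, n+11=y, d+12=p.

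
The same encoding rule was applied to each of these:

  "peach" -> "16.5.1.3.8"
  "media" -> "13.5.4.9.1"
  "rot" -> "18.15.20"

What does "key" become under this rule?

Each letter is replaced by its alphabet position (a=1, b=2, …, z=26).
For key: k=11→11, e=5→5, y=25→25.

11.5.25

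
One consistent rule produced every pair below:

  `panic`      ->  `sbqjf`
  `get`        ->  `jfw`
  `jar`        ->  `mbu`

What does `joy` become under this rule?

Vowels shift forward by 1 and consonants shift forward by 3.
On joy: j(cons)+3=m, o(vowel)+1=p, y(cons)+3=b.

mpb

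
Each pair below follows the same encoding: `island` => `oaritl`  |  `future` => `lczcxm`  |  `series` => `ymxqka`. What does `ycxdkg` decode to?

survey

Shifts by position in island: pos 0: i→o (+6), pos 1: s→a (+8), pos 2: l→r (+6), pos 3: a→i (+8) — repeating every 2. It's a Vigenère-style cipher with numeric key [6,8]: position i shifts by key[i mod 2].
Reversing it on ycxdkg: y−6=s, c−8=u, x−6=r, d−8=v, k−6=e, g−8=y.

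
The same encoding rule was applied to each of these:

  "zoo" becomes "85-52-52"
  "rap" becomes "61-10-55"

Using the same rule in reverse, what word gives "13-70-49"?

With a=1..z=26, the number is 3·pos + 7.
Decoding 13-70-49: 13→(13−7)÷3=2=b, 70→(70−7)÷3=21=u, 49→(49−7)÷3=14=n.

bun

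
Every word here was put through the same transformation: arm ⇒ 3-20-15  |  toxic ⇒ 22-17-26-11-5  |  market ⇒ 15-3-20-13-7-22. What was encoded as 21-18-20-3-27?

spray

Each letter is replaced by its alphabet position (a=1..z=26) + 2.
Decoding 21-18-20-3-27: 21→(21−2)÷1=19=s, 18→(18−2)÷1=16=p, 20→(20−2)÷1=18=r, 3→(3−2)÷1=1=a, 27→(27−2)÷1=25=y.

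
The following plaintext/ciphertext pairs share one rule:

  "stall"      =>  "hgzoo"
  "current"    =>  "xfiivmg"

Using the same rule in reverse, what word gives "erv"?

vie

Each letter is replaced by its mirror in the alphabet: a↔z, b↔y, c↔x, and so on (the Atbash cipher).
Undoing it on erv: e↔v, r↔i, v↔e.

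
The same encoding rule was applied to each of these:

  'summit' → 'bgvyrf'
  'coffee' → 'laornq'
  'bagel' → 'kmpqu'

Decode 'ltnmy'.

cheap

The shifts repeat in a cycle of length 2: positions 0,1,… shift by +9, +12, then the pattern repeats.
Reversing it on ltnmy: l−9=c, t−12=h, n−9=e, m−12=a, y−9=p.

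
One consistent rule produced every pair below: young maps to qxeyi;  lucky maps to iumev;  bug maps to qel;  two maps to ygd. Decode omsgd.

twice

The output letters match the input read backwards, each shifted +10: young reversed is gnuoy. Read the word backwards and shift each letter +10.
Decoding omsgd: shift back: o−10=e, m−10=c, s−10=i, g−10=w, d−10=t → eciwt; then reverse → twice.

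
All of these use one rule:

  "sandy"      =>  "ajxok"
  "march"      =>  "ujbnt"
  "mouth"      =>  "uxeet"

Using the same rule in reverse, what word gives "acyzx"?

In sandy: s→a is +8, a→j is +9, n→x is +10, d→o is +11 — the shift increases by 1 each position. Each letter shifts forward by (position + 8), i.e. 8, 9, 10, … — the shift grows by one for each successive letter.
Undoing it on acyzx: a−8=s, c−9=t, y−10=o, z−11=o, x−12=l.

stool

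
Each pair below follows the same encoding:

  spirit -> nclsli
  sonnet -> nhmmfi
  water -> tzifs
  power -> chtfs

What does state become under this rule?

s(18)→n(13) and p(15)→c(2) fit y≡21x+25 (mod 26); the inverse of 21 mod 26 is 5. Treating letters as 0–25, the rule is x ↦ 21x + 25 (mod 26).
On state: s(18)→21·18+25≡13=n; t(19)→21·19+25≡8=i; a(0)→21·0+25≡25=z; t(19)→21·19+25≡8=i; e(4)→21·4+25≡5=f (all mod 26).

nizif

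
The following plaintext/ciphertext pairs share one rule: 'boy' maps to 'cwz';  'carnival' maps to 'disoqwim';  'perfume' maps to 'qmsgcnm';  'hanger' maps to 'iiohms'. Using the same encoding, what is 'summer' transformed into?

tcnnms

The shift depends on letter class: consonant b→c is +1, but vowel o→w is +8. The rule splits by letter class: vowels +8, consonants +1.
Applying it to summer: s(cons)+1=t, u(vowel)+8=c, m(cons)+1=n, m(cons)+1=n, e(vowel)+8=m, r(cons)+1=s.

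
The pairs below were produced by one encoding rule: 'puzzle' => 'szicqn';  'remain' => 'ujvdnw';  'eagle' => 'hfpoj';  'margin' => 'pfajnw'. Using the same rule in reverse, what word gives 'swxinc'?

profit

Shifts by position in puzzle: pos 0: p→s (+3), pos 1: u→z (+5), pos 2: z→i (+9), pos 3: z→c (+3), pos 4: l→q (+5), pos 5: e→n (+9) — repeating every 3. A repeating key of period 3 is used — shifts +3, +5, +9 over and over.
Decoding swxinc: s−3=p, w−5=r, x−9=o, i−3=f, n−5=i, c−9=t.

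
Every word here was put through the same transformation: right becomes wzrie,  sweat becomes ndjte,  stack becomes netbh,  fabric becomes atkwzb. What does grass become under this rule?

r(17)→w(22) and i(8)→z(25) fit y≡17x+19 (mod 26); the inverse of 17 mod 26 is 23. This is an affine cipher: with a=0,…,z=25, each position x becomes (17x+19) mod 26.
Applying it to grass: g(6)→17·6+19≡17=r; r(17)→17·17+19≡22=w; a(0)→17·0+19≡19=t; s(18)→17·18+19≡13=n; s(18)→17·18+19≡13=n (all mod 26).

rwtnn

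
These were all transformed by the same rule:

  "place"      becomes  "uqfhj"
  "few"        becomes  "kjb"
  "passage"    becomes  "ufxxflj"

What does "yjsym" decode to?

Compare letters: p→u is +5, l→q is +5, a→f is +5 — a constant shift. It's a constant shift of +5 (ROT5).
Reversing it on yjsym: y−5=t, j−5=e, s−5=n, y−5=t, m−5=h.

tenth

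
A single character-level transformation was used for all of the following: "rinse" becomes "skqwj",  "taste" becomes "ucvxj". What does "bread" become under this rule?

In rinse: r→s is +1, i→k is +2, n→q is +3, s→w is +4 — the shift increases by 1 each position. The shift increases by 1 at each position, starting from +1: 1, 2, 3, ….
On bread: b+1=c, r+2=t, e+3=h, a+4=e, d+5=i.

cthei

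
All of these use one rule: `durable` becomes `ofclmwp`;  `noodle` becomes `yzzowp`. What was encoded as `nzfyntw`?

council

It's a constant shift of +11 (ROT11).
Reversing it on nzfyntw: n−11=c, z−11=o, f−11=u, y−11=n, n−11=c, t−11=i, w−11=l.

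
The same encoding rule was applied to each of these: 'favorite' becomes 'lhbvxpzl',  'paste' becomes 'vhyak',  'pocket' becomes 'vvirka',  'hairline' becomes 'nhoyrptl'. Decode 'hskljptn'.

bleeding

A repeating key of period 2 is used — shifts +6, +7 over and over.
Reversing it on hskljptn: h−6=b, s−7=l, k−6=e, l−7=e, j−6=d, p−7=i, t−6=n, n−7=g.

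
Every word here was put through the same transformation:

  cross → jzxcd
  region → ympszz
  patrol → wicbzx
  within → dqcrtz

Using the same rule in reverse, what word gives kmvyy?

demon

In cross: c→j is +7, r→z is +8, o→x is +9, s→c is +10 — the shift increases by 1 each position. Each letter shifts forward by (position + 7), i.e. 7, 8, 9, … — the shift grows by one for each successive letter.
Decoding kmvyy: k−7=d, m−8=e, v−9=m, y−10=o, y−11=n.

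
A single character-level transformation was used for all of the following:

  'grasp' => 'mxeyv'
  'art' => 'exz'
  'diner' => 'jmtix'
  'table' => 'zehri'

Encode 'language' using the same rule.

The shift depends on letter class: consonant g→m is +6, but vowel a→e is +4. The rule splits by letter class: vowels +4, consonants +6.
On language: l(cons)+6=r, a(vowel)+4=e, n(cons)+6=t, g(cons)+6=m, u(vowel)+4=y, a(vowel)+4=e, g(cons)+6=m, e(vowel)+4=i.

retmyemi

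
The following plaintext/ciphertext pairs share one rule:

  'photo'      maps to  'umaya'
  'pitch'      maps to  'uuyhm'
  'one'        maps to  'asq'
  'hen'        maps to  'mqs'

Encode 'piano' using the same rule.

The shift depends on letter class: consonant p→u is +5, but vowel o→a is +12. Two shifts are in play — +12 for a/e/i/o/u, +5 for every other letter.
For piano: p(cons)+5=u, i(vowel)+12=u, a(vowel)+12=m, n(cons)+5=s, o(vowel)+12=a.

uumsa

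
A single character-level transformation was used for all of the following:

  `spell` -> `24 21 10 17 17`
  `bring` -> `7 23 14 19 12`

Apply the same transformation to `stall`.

Letters become their 1-based position plus 5 (so a→6, b→7, …).
For stall: s=19→24, t=20→25, a=1→6, l=12→17, l=12→17.

24 25 6 17 17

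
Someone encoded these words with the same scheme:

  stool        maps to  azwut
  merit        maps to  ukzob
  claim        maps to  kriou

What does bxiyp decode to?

It's a Vigenère-style cipher with numeric key [8,6]: position i shifts by key[i mod 2].
Undoing it on bxiyp: b−8=t, x−6=r, i−8=a, y−6=s, p−8=h.

trash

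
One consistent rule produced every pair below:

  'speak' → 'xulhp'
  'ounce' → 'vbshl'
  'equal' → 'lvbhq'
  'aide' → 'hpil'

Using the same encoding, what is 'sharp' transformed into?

xmhwu

Vowels shift forward by 7 and consonants shift forward by 5.
For sharp: s(cons)+5=x, h(cons)+5=m, a(vowel)+7=h, r(cons)+5=w, p(cons)+5=u.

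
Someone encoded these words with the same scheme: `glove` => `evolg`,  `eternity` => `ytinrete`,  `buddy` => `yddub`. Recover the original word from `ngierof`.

The output letters match the input read backwards: glove reversed is evolg. The word is simply reversed.
Undoing it on ngierof: then reverse → foreign.

foreign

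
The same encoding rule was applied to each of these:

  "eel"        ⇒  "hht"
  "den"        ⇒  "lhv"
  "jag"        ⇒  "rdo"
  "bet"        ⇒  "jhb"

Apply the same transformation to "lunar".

The shift depends on letter class: consonant l→t is +8, but vowel e→h is +3. Vowels shift forward by 3 and consonants shift forward by 8.
On lunar: l(cons)+8=t, u(vowel)+3=x, n(cons)+8=v, a(vowel)+3=d, r(cons)+8=z.

txvdz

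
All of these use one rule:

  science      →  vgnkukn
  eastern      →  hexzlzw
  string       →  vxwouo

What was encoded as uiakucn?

revenue

In science: s→v is +3, c→g is +4, i→n is +5, e→k is +6 — the shift increases by 1 each position. Each letter shifts forward by (position + 3), i.e. 3, 4, 5, … — the shift grows by one for each successive letter.
Undoing it on uiakucn: u−3=r, i−4=e, a−5=v, k−6=e, u−7=n, c−8=u, n−9=e.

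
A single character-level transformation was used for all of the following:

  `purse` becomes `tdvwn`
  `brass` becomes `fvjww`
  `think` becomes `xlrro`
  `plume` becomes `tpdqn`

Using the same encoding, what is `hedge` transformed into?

lnhkn

The shift depends on letter class: consonant p→t is +4, but vowel u→d is +9. Two shifts are in play — +9 for a/e/i/o/u, +4 for every other letter.
For hedge: h(cons)+4=l, e(vowel)+9=n, d(cons)+4=h, g(cons)+4=k, e(vowel)+9=n.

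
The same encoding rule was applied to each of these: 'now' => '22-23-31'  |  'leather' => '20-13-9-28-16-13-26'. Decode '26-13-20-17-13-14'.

n is letter #14 and maps to 22: an offset of 8. The number is (letter's place in the alphabet, a=1) + 8.
Reversing it on 26-13-20-17-13-14: 26→(26−8)÷1=18=r, 13→(13−8)÷1=5=e, 20→(20−8)÷1=12=l, 17→(17−8)÷1=9=i, 13→(13−8)÷1=5=e, 14→(14−8)÷1=6=f.

relief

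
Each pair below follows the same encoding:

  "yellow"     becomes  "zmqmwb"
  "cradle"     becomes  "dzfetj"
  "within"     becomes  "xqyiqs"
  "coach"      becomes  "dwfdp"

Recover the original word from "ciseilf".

bandage

Shifts by position in yellow: pos 0: y→z (+1), pos 1: e→m (+8), pos 2: l→q (+5), pos 3: l→m (+1), pos 4: o→w (+8), pos 5: w→b (+5) — repeating every 3. It's a Vigenère-style cipher with numeric key [1,8,5]: position i shifts by key[i mod 3].
Decoding ciseilf: c−1=b, i−8=a, s−5=n, e−1=d, i−8=a, l−5=g, f−1=e.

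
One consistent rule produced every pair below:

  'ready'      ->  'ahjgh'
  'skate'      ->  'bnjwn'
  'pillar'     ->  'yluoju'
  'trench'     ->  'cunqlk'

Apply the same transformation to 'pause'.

Shifts by position in ready: pos 0: r→a (+9), pos 1: e→h (+3), pos 2: a→j (+9), pos 3: d→g (+3) — repeating every 2. It's a Vigenère-style cipher with numeric key [9,3]: position i shifts by key[i mod 2].
Applying it to pause: p+9=y, a+3=d, u+9=d, s+3=v, e+9=n.

yddvn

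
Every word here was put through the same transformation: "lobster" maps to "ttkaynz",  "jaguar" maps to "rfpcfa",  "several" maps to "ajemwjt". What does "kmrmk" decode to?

The shifts repeat in a cycle of length 3: positions 0,1,… shift by +8, +5, +9, then the pattern repeats.
Undoing it on kmrmk: k−8=c, m−5=h, r−9=i, m−8=e, k−5=f.

chief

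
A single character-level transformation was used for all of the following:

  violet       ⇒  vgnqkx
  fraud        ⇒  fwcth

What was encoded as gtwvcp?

nature

The output letters match the input read backwards, each shifted +2: violet reversed is teloiv. Read the word backwards and shift each letter +2.
Decoding gtwvcp: shift back: g−2=e, t−2=r, w−2=u, v−2=t, c−2=a, p−2=n → erutan; then reverse → nature.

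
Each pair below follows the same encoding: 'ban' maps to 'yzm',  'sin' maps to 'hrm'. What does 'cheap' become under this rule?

Each pair mirrors across the alphabet (b↔y, a↔z, n↔m): positions sum to 25. This is the alphabet-reversal cipher (Atbash): a becomes z, b becomes y, etc.
On cheap: c↔x, h↔s, e↔v, a↔z, p↔k.

xsvzk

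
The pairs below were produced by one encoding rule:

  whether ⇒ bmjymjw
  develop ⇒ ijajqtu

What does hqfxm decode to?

Compare letters: w→b is +5, h→m is +5, e→j is +5 — a constant shift. It's a constant shift of +5 (ROT5).
Undoing it on hqfxm: h−5=c, q−5=l, f−5=a, x−5=s, m−5=h.

clash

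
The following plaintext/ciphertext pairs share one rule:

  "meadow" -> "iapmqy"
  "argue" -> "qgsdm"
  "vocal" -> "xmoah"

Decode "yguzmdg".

Two steps: reverse the string, then apply a Caesar shift of +12.
Decoding yguzmdg: shift back: y−12=m, g−12=u, u−12=i, z−12=n, m−12=a, d−12=r, g−12=u → muinaru; then reverse → uranium.

uranium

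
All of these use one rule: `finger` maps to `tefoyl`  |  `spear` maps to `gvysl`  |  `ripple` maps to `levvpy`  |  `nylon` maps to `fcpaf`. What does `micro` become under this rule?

f(5)→t(19) and i(8)→e(4) fit y≡21x+18 (mod 26); the inverse of 21 mod 26 is 5. Treating letters as 0–25, the rule is x ↦ 21x + 18 (mod 26).
For micro: m(12)→21·12+18≡10=k; i(8)→21·8+18≡4=e; c(2)→21·2+18≡8=i; r(17)→21·17+18≡11=l; o(14)→21·14+18≡0=a (all mod 26).

keila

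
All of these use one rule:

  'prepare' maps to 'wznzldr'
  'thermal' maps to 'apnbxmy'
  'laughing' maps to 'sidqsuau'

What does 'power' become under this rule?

wwfoc

In prepare: p→w is +7, r→z is +8, e→n is +9, p→z is +10 — the shift increases by 1 each position. The shift increases by 1 at each position, starting from +7: 7, 8, 9, ….
For power: p+7=w, o+8=w, w+9=f, e+10=o, r+11=c.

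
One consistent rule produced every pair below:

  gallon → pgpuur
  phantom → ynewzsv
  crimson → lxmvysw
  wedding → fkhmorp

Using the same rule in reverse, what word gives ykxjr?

Shifts by position in gallon: pos 0: g→p (+9), pos 1: a→g (+6), pos 2: l→p (+4), pos 3: l→u (+9), pos 4: o→u (+6), pos 5: n→r (+4) — repeating every 3. The shifts repeat in a cycle of length 3: positions 0,1,… shift by +9, +6, +4, then the pattern repeats.
Reversing it on ykxjr: y−9=p, k−6=e, x−4=t, j−9=a, r−6=l.

petal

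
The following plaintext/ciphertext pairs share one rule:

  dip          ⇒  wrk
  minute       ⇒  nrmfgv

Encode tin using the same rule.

Each pair mirrors across the alphabet (d↔w, i↔r, p↔k): positions sum to 25. Letters are reflected about the middle of the alphabet (position → 25−position): Atbash.
Applying it to tin: t↔g, i↔r, n↔m.

grm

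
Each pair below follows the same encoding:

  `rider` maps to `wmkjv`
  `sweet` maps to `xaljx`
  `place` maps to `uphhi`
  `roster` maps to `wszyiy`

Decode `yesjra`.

It's a Vigenère-style cipher with numeric key [5,4,7]: position i shifts by key[i mod 3].
Decoding yesjra: y−5=t, e−4=a, s−7=l, j−5=e, r−4=n, a−7=t.

talent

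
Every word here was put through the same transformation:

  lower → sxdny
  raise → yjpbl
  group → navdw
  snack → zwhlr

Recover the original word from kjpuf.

daily

Shifts by position in lower: pos 0: l→s (+7), pos 1: o→x (+9), pos 2: w→d (+7), pos 3: e→n (+9) — repeating every 2. It's a Vigenère-style cipher with numeric key [7,9]: position i shifts by key[i mod 2].
Decoding kjpuf: k−7=d, j−9=a, p−7=i, u−9=l, f−7=y.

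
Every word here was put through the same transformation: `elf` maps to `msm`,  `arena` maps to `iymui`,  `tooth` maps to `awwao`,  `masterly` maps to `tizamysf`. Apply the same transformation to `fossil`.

The shift depends on letter class: consonant l→s is +7, but vowel e→m is +8. Two shifts are in play — +8 for a/e/i/o/u, +7 for every other letter.
For fossil: f(cons)+7=m, o(vowel)+8=w, s(cons)+7=z, s(cons)+7=z, i(vowel)+8=q, l(cons)+7=s.

mwzzqs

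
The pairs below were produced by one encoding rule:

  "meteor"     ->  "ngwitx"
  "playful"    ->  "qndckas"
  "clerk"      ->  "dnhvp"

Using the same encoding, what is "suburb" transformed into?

The shift increases by 1 at each position, starting from +1: 1, 2, 3, ….
Applying it to suburb: s+1=t, u+2=w, b+3=e, u+4=y, r+5=w, b+6=h.

tweywh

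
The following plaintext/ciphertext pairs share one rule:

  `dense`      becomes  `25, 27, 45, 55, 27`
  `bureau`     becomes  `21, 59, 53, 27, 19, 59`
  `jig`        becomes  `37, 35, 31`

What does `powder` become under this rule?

49, 47, 63, 25, 27, 53

d(#4)→25 and e(#5)→27: differences scale by 2, so n = 2·pos + 17. Each letter becomes 2×(its alphabet position, a=1..z=26) + 17.
Applying it to powder: p=16→49, o=15→47, w=23→63, d=4→25, e=5→27, r=18→53.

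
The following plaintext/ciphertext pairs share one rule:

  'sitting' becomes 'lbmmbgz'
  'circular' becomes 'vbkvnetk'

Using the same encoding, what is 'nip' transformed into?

It's a constant shift of +19 (ROT19).
For nip: n+19=g, i+19=b, p+19=i.

gbi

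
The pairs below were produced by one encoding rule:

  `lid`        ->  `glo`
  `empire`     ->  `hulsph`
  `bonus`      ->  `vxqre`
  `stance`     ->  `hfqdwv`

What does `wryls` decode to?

pivot

The output letters match the input read backwards, each shifted +3: lid reversed is dil. Read the word backwards and shift each letter +3.
Decoding wryls: shift back: w−3=t, r−3=o, y−3=v, l−3=i, s−3=p → tovip; then reverse → pivot.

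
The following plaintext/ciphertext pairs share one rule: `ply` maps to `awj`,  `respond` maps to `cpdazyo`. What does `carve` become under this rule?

Compare letters: p→a is +11, l→w is +11, y→j is +11 — a constant shift. Each letter is shifted forward by 11 in the alphabet (a Caesar shift of +11).
For carve: c+11=n, a+11=l, r+11=c, v+11=g, e+11=p.

nlcgp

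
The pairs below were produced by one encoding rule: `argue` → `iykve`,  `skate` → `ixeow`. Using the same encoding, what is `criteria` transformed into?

emvixmvg

The word is reversed, then every letter is shifted forward by 4.
For criteria: reverse → airetirc; then shift: a+4=e, i+4=m, r+4=v, e+4=i, t+4=x, i+4=m, r+4=v, c+4=g.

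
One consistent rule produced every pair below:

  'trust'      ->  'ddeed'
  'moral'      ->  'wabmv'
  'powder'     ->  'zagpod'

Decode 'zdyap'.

proof

Shifts by position in trust: pos 0: t→d (+10), pos 1: r→d (+12), pos 2: u→e (+10), pos 3: s→e (+12) — repeating every 2. The shifts repeat in a cycle of length 2: positions 0,1,… shift by +10, +12, then the pattern repeats.
Undoing it on zdyap: z−10=p, d−12=r, y−10=o, a−12=o, p−10=f.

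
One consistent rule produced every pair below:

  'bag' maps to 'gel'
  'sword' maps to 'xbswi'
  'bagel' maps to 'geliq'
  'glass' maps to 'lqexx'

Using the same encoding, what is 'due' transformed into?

The shift depends on letter class: consonant b→g is +5, but vowel a→e is +4. The rule splits by letter class: vowels +4, consonants +5.
Applying it to due: d(cons)+5=i, u(vowel)+4=y, e(vowel)+4=i.

iyi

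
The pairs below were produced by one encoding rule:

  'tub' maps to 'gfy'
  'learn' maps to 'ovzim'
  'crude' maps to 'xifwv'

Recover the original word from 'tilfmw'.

ground

Each pair mirrors across the alphabet (t↔g, u↔f, b↔y): positions sum to 25. Each letter is replaced by its mirror in the alphabet: a↔z, b↔y, c↔x, and so on (the Atbash cipher).
Undoing it on tilfmw: t↔g, i↔r, l↔o, f↔u, m↔n, w↔d.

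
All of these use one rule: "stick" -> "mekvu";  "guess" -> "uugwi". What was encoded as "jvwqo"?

mouth

The output letters match the input read backwards, each shifted +2: stick reversed is kcits. Read the word backwards and shift each letter +2.
Reversing it on jvwqo: shift back: j−2=h, v−2=t, w−2=u, q−2=o, o−2=m → htuom; then reverse → mouth.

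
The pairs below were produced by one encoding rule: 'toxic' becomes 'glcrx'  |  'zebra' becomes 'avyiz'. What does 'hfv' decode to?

sue

This is the alphabet-reversal cipher (Atbash): a becomes z, b becomes y, etc.
Decoding hfv: h↔s, f↔u, v↔e.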